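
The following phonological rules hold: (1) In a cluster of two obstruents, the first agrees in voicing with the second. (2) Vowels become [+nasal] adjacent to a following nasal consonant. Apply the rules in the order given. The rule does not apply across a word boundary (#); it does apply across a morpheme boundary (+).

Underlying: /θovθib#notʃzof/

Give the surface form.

[θofθib#nodʒzof]

Rule 1: /v/ before /θ/ (voiceless) → [f]
Rule 1: /tʃ/ before /z/ (voiced) → [dʒ]
After rule 1: θofθib#nodʒzof
Rule 2: no segment meets the rule's conditions; no change.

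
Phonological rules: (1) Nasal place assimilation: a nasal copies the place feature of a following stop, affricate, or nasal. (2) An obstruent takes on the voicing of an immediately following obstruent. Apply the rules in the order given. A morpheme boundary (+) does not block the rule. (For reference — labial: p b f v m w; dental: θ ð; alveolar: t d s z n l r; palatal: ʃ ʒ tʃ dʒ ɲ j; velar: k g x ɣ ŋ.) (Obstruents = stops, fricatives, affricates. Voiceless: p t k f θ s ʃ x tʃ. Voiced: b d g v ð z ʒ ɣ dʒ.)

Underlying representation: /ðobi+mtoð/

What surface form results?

[ðobi+ntoð]

Rule 1: /m/ before /t/ (alveolar) → [n]
After rule 1: ðobi+ntoð
Rule 2: no segment meets the rule's conditions; no change.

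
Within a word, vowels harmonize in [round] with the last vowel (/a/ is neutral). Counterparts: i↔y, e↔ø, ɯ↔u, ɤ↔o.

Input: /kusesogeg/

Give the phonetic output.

/u/ harmonizes with /e/ ([-round]) → [ɯ]
/o/ harmonizes with /e/ ([-round]) → [ɤ]

[kɯsesɤgeg]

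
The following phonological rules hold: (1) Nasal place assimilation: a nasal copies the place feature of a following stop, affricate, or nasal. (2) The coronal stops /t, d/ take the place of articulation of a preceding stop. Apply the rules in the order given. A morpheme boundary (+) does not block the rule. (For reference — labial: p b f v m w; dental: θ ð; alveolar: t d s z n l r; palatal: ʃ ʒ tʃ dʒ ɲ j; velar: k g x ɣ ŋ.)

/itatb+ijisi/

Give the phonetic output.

[itatb+ijisi]

Rule 1: no segment meets the rule's conditions; no change.
After rule 1: itatb+ijisi
Rule 2: no segment meets the rule's conditions; no change.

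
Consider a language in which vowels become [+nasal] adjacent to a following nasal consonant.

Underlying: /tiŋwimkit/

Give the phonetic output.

/i/ before nasal /ŋ/ → [ĩ]
/i/ before nasal /m/ → [ĩ]

[tĩŋwĩmkit]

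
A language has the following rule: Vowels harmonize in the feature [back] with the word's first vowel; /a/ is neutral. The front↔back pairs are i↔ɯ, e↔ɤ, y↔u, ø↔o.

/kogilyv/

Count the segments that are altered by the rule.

/i/ harmonizes with /o/ ([+back]) → [ɯ]
/y/ harmonizes with /o/ ([+back]) → [u]
2 segments change.

2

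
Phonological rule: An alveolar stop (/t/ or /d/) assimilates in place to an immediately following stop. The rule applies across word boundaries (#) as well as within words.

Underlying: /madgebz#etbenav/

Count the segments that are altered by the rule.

/d/ before /g/ (velar) → [g]
/t/ before /b/ (labial) → [p]
2 segments change.

2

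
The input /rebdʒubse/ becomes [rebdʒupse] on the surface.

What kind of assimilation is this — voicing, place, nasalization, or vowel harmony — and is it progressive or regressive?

/b/→[p].
Each target copies a feature from the following segment, so the direction is regressive.

voicing assimilation, regressive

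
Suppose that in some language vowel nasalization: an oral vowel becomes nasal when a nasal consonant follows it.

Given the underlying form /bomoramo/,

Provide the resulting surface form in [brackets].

/o/ before nasal /m/ → [õ]
/a/ before nasal /m/ → [ã]

[bõmorãmo]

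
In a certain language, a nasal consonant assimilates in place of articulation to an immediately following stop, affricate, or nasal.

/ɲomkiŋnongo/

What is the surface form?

/m/ before /k/ (velar) → [ŋ]
/ŋ/ before /n/ (alveolar) → [n]
/n/ before /g/ (velar) → [ŋ]

[ɲoŋkinnoŋgo]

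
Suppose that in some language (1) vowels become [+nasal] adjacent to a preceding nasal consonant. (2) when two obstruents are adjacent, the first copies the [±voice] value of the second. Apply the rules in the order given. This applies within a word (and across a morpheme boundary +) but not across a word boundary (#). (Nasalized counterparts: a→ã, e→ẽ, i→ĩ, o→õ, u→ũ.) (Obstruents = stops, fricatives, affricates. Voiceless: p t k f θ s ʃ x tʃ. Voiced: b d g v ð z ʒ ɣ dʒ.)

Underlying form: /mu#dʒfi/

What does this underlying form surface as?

[mũ#tʃfi]

Rule 1: /u/ after nasal /m/ → [ũ]
After rule 1: mũ#dʒfi
Rule 2: /dʒ/ before /f/ (voiceless) → [tʃ]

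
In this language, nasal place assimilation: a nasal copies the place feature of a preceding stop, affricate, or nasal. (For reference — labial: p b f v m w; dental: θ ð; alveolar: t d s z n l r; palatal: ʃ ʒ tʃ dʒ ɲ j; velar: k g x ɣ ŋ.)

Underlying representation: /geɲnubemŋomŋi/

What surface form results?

/n/ after /ɲ/ (palatal) → [ɲ]
/ŋ/ after /m/ (labial) → [m]
/ŋ/ after /m/ (labial) → [m]

[geɲɲubemmommi]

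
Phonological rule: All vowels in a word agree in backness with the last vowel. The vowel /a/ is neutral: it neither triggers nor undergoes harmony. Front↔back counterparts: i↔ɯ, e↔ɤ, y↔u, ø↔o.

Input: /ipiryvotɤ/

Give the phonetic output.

[ɯpɯruvotɤ]

/i/ harmonizes with /ɤ/ ([+back]) → [ɯ]
/i/ harmonizes with /ɤ/ ([+back]) → [ɯ]
/y/ harmonizes with /ɤ/ ([+back]) → [u]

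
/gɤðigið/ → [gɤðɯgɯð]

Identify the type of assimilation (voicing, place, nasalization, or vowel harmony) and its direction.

/i/→[ɯ] /i/→[ɯ].
Vowels agree with the first vowel, so the harmony is progressive.

vowel harmony, progressive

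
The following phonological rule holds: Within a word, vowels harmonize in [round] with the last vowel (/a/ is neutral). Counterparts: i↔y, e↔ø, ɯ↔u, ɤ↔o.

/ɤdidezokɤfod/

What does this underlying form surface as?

/ɤ/ harmonizes with /o/ ([+round]) → [o]
/i/ harmonizes with /o/ ([+round]) → [y]
/e/ harmonizes with /o/ ([+round]) → [ø]
/ɤ/ harmonizes with /o/ ([+round]) → [o]

[odydøzokofod]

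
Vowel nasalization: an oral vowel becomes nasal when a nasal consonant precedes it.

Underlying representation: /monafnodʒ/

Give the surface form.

/o/ after nasal /m/ → [õ]
/a/ after nasal /n/ → [ã]
/o/ after nasal /n/ → [õ]

[mõnãfnõdʒ]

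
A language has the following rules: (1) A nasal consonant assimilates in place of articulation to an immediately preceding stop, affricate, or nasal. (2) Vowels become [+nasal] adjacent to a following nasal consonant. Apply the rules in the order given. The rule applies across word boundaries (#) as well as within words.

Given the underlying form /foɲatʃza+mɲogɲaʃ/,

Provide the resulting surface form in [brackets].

Rule 1: /ɲ/ after /m/ (labial) → [m]
Rule 1: /ɲ/ after /g/ (velar) → [ŋ]
After rule 1: foɲatʃza+mmogŋaʃ
Rule 2: /o/ before nasal /ɲ/ → [õ]
Rule 2: /a/ before nasal /m/ → [ã]

[fõɲatʃzã+mmogŋaʃ]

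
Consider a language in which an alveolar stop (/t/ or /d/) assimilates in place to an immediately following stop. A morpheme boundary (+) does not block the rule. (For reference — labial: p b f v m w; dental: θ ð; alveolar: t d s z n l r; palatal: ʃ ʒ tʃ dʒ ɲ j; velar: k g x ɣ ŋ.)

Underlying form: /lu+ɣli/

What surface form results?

no segment meets the rule's conditions; no change.

[lu+ɣli]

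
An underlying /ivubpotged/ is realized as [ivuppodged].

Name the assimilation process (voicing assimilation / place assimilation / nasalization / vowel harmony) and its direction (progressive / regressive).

/b/→[p] /t/→[d].
Each target copies a feature from the following segment, so the direction is regressive.

voicing assimilation, regressive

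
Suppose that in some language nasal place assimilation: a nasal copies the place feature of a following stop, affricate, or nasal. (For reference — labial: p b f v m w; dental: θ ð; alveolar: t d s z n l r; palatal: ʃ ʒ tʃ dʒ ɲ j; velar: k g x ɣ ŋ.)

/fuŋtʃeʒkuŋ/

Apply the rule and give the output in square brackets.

/ŋ/ before /tʃ/ (palatal) → [ɲ]

[fuɲtʃeʒkuŋ]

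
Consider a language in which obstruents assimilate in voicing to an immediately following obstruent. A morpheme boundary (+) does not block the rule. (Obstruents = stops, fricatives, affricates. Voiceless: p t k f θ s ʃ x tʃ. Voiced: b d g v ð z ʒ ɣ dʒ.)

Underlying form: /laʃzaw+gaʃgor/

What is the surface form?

/ʃ/ before /z/ (voiced) → [ʒ]
/ʃ/ before /g/ (voiced) → [ʒ]

[laʒzaw+gaʒgor]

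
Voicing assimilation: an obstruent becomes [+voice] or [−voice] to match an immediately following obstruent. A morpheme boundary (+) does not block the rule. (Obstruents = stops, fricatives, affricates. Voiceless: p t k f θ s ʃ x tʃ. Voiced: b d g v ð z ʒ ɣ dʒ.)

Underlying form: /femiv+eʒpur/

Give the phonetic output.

/ʒ/ before /p/ (voiceless) → [ʃ]

[femiv+eʃpur]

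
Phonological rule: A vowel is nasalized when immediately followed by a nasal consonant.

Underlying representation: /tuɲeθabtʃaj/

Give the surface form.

/u/ before nasal /ɲ/ → [ũ]

[tũɲeθabtʃaj]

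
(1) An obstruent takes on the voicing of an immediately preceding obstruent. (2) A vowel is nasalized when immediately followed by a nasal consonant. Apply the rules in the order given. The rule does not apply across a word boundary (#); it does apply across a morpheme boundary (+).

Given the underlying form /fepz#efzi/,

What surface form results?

Rule 1: /z/ after /p/ (voiceless) → [s]
Rule 1: /z/ after /f/ (voiceless) → [s]
After rule 1: feps#efsi
Rule 2: no segment meets the rule's conditions; no change.

[feps#efsi]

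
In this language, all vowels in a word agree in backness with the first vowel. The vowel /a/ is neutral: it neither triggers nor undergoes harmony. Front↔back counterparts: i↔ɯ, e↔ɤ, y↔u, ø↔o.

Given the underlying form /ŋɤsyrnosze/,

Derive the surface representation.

/y/ harmonizes with /ɤ/ ([+back]) → [u]
/e/ harmonizes with /ɤ/ ([+back]) → [ɤ]

[ŋɤsurnoszɤ]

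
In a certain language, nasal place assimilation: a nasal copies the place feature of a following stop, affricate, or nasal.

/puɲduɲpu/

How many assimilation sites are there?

2

/ɲ/ before /d/ (alveolar) → [n]
/ɲ/ before /p/ (labial) → [m]
2 segments change.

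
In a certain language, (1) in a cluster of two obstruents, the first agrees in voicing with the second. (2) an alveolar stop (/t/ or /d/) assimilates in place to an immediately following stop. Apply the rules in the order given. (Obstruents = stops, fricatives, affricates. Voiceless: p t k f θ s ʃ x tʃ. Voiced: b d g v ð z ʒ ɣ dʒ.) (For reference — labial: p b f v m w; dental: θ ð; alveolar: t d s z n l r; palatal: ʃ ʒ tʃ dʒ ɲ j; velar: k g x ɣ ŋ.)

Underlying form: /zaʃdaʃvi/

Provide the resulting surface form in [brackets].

Rule 1: /ʃ/ before /d/ (voiced) → [ʒ]
Rule 1: /ʃ/ before /v/ (voiced) → [ʒ]
After rule 1: zaʒdaʒvi
Rule 2: no segment meets the rule's conditions; no change.

[zaʒdaʒvi]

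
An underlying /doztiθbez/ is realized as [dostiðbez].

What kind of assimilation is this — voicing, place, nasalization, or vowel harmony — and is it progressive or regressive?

voicing assimilation, regressive

/z/→[s] /θ/→[ð].
Each target copies a feature from the following segment, so the direction is regressive.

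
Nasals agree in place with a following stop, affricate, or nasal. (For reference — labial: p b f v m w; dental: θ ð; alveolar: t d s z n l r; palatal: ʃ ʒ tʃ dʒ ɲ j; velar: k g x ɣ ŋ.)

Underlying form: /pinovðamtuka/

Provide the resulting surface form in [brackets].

[pinovðantuka]

/m/ before /t/ (alveolar) → [n]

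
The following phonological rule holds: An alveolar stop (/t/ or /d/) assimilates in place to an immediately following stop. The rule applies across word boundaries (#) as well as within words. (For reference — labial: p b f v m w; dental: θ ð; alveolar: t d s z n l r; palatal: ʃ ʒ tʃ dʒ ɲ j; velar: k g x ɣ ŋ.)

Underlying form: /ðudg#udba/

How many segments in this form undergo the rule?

/d/ before /g/ (velar) → [g]
/d/ before /b/ (labial) → [b]
2 segments change.

2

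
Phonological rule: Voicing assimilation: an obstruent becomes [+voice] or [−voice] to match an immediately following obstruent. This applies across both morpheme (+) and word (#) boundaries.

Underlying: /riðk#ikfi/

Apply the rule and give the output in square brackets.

[riθk#ikfi]

/ð/ before /k/ (voiceless) → [θ]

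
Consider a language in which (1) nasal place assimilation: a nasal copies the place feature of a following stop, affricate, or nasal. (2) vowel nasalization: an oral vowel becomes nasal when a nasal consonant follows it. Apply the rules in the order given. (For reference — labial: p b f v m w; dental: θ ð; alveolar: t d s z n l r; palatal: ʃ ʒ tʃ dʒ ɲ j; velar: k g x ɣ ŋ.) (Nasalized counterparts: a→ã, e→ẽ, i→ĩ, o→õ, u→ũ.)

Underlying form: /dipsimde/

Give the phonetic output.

Rule 1: /m/ before /d/ (alveolar) → [n]
After rule 1: dipsinde
Rule 2: /i/ before nasal /n/ → [ĩ]

[dipsĩnde]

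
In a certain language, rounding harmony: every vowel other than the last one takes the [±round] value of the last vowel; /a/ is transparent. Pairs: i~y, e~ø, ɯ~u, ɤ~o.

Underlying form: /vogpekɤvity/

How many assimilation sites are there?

3

/e/ harmonizes with /y/ ([+round]) → [ø]
/ɤ/ harmonizes with /y/ ([+round]) → [o]
/i/ harmonizes with /y/ ([+round]) → [y]
3 segments change.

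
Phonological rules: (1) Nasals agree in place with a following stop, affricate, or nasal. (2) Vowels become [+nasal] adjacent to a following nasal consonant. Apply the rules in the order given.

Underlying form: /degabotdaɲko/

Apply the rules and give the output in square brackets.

Rule 1: /ɲ/ before /k/ (velar) → [ŋ]
After rule 1: degabotdaŋko
Rule 2: /a/ before nasal /ŋ/ → [ã]

[degabotdãŋko]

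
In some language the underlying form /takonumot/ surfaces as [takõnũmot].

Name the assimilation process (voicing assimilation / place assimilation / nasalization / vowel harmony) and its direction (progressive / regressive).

/o/→[õ] /u/→[ũ].
Each target copies a feature from the following segment, so the direction is regressive.

nasalization, regressive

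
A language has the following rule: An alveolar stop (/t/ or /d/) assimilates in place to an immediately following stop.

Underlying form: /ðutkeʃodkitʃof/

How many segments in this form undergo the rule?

2

/t/ before /k/ (velar) → [k]
/d/ before /k/ (velar) → [g]
2 segments change.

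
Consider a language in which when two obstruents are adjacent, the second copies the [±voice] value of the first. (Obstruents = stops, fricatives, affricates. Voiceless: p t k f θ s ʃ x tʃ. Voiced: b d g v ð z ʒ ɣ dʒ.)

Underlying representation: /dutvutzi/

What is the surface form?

[dutfutsi]

/v/ after /t/ (voiceless) → [f]
/z/ after /t/ (voiceless) → [s]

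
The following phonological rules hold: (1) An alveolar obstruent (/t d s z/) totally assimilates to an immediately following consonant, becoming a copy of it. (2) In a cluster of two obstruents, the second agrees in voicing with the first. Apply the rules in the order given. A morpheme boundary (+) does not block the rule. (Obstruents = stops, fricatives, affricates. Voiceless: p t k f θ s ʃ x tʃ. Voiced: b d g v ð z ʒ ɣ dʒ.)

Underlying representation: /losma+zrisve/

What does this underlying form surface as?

[lomma+rrivve]

Rule 1: /s/ before /m/ → [m] (total assimilation)
Rule 1: /z/ before /r/ → [r] (total assimilation)
Rule 1: /s/ before /v/ → [v] (total assimilation)
After rule 1: lomma+rrivve
Rule 2: no segment meets the rule's conditions; no change.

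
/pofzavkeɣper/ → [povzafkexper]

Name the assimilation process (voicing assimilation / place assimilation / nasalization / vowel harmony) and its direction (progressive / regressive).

voicing assimilation, regressive

/f/→[v] /v/→[f] /ɣ/→[x].
Each target copies a feature from the following segment, so the direction is regressive.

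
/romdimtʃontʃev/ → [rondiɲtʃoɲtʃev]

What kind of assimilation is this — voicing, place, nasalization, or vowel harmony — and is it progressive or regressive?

place assimilation, regressive

/m/→[n] /m/→[ɲ] /n/→[ɲ].
Each target copies a feature from the following segment, so the direction is regressive.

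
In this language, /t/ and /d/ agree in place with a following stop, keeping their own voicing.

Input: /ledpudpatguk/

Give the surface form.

[lebpubpakguk]

/d/ before /p/ (labial) → [b]
/d/ before /p/ (labial) → [b]
/t/ before /g/ (velar) → [k]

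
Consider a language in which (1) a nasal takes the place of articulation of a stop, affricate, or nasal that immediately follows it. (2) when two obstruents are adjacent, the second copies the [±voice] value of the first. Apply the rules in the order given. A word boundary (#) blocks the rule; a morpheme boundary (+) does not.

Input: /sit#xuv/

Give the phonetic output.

Rule 1: no segment meets the rule's conditions; no change.
After rule 1: sit#xuv
Rule 2: no segment meets the rule's conditions; no change.

[sit#xuv]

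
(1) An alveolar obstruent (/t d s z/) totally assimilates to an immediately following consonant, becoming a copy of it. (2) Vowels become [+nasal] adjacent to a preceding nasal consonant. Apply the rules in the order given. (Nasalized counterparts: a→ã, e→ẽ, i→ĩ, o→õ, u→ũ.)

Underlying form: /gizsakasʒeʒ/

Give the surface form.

[gissakaʒʒeʒ]

Rule 1: /z/ before /s/ → [s] (total assimilation)
Rule 1: /s/ before /ʒ/ → [ʒ] (total assimilation)
After rule 1: gissakaʒʒeʒ
Rule 2: no segment meets the rule's conditions; no change.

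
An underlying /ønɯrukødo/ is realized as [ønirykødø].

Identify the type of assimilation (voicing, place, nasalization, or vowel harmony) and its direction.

/ɯ/→[i] /u/→[y] /o/→[ø].
Vowels agree with the first vowel, so the harmony is progressive.

vowel harmony, progressive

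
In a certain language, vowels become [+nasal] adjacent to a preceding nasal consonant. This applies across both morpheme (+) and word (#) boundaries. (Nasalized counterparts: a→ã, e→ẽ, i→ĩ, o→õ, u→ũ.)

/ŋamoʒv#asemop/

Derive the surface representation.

[ŋãmõʒv#asemõp]

/a/ after nasal /ŋ/ → [ã]
/o/ after nasal /m/ → [õ]
/o/ after nasal /m/ → [õ]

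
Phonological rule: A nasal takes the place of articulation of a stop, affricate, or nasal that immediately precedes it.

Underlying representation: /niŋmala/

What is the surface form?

[niŋŋala]

/m/ after /ŋ/ (velar) → [ŋ]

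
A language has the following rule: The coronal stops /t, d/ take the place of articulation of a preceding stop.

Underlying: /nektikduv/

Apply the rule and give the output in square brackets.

/t/ after /k/ (velar) → [k]
/d/ after /k/ (velar) → [g]

[nekkikguv]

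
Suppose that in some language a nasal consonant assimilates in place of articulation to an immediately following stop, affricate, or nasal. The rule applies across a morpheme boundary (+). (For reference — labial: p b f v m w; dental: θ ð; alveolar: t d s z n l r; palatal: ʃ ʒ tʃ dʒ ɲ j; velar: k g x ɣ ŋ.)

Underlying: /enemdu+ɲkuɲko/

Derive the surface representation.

/m/ before /d/ (alveolar) → [n]
/ɲ/ before /k/ (velar) → [ŋ]
/ɲ/ before /k/ (velar) → [ŋ]

[enendu+ŋkuŋko]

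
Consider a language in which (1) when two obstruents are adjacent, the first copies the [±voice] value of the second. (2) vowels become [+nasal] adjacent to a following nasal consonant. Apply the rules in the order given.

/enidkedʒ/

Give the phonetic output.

Rule 1: /d/ before /k/ (voiceless) → [t]
After rule 1: enitkedʒ
Rule 2: /e/ before nasal /n/ → [ẽ]

[ẽnitkedʒ]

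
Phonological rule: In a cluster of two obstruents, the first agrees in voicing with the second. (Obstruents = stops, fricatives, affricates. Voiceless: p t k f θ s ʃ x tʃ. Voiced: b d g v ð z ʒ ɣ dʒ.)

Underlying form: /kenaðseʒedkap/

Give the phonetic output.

[kenaθseʒetkap]

/ð/ before /s/ (voiceless) → [θ]
/d/ before /k/ (voiceless) → [t]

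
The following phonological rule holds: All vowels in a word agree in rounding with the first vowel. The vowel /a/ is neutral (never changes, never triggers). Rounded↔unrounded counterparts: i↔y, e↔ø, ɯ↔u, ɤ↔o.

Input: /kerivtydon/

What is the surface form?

/y/ harmonizes with /e/ ([-round]) → [i]
/o/ harmonizes with /e/ ([-round]) → [ɤ]

[kerivtidɤn]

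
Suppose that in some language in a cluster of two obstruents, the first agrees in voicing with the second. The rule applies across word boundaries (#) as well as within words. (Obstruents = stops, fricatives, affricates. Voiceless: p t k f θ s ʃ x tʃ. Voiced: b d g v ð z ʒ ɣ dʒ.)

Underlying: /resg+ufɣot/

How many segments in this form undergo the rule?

2

/s/ before /g/ (voiced) → [z]
/f/ before /ɣ/ (voiced) → [v]
2 segments change.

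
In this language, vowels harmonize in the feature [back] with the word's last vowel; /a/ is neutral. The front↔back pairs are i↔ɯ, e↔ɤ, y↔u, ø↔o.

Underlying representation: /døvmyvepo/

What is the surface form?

[dovmuvɤpo]

/ø/ harmonizes with /o/ ([+back]) → [o]
/y/ harmonizes with /o/ ([+back]) → [u]
/e/ harmonizes with /o/ ([+back]) → [ɤ]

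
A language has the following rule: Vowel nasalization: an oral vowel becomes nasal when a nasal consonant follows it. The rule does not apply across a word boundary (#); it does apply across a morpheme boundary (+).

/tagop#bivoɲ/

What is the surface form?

[tagop#bivõɲ]

/o/ before nasal /ɲ/ → [õ]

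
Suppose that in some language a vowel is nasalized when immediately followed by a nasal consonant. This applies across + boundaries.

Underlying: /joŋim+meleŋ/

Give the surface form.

[jõŋĩm+melẽŋ]

/o/ before nasal /ŋ/ → [õ]
/i/ before nasal /m/ → [ĩ]
/e/ before nasal /ŋ/ → [ẽ]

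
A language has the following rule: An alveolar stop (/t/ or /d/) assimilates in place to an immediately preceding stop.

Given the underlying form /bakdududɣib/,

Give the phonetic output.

/d/ after /k/ (velar) → [g]

[bakgududɣib]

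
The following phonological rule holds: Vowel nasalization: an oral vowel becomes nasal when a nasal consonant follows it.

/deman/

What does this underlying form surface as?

[dẽmãn]

/e/ before nasal /m/ → [ẽ]
/a/ before nasal /n/ → [ã]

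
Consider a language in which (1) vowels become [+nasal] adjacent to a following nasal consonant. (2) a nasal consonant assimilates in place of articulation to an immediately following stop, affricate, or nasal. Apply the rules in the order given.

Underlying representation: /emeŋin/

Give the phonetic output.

[ẽmẽŋĩn]

Rule 1: /e/ before nasal /m/ → [ẽ]
Rule 1: /e/ before nasal /ŋ/ → [ẽ]
Rule 1: /i/ before nasal /n/ → [ĩ]
After rule 1: ẽmẽŋĩn
Rule 2: no segment meets the rule's conditions; no change.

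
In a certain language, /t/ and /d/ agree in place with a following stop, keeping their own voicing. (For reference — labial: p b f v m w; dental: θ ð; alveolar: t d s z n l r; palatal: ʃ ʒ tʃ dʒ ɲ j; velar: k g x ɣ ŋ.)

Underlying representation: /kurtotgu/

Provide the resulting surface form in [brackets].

[kurtokgu]

/t/ before /g/ (velar) → [k]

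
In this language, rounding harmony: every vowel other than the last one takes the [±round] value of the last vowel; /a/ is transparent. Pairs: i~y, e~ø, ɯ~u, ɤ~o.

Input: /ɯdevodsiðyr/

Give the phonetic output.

[udøvodsyðyr]

/ɯ/ harmonizes with /y/ ([+round]) → [u]
/e/ harmonizes with /y/ ([+round]) → [ø]
/i/ harmonizes with /y/ ([+round]) → [y]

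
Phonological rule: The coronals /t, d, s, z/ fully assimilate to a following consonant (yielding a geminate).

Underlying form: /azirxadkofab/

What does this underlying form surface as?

[azirxakkofab]

/d/ before /k/ → [k] (total assimilation)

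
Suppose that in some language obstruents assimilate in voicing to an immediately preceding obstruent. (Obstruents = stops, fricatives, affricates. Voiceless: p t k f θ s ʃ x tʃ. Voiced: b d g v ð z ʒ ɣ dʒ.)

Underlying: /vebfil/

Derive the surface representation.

[vebvil]

/f/ after /b/ (voiced) → [v]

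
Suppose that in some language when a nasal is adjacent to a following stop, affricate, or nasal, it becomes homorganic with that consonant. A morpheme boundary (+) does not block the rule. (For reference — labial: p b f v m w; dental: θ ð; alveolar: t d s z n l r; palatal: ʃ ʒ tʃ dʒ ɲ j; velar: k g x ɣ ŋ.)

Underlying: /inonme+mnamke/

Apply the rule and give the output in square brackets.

[inomme+nnaŋke]

/n/ before /m/ (labial) → [m]
/m/ before /n/ (alveolar) → [n]
/m/ before /k/ (velar) → [ŋ]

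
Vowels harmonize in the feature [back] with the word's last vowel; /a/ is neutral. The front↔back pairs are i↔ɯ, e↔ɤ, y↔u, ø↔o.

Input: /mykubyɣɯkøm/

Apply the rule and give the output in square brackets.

/u/ harmonizes with /ø/ ([-back]) → [y]
/ɯ/ harmonizes with /ø/ ([-back]) → [i]

[mykybyɣikøm]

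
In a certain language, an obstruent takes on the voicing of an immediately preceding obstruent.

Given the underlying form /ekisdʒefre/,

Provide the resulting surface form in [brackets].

/dʒ/ after /s/ (voiceless) → [tʃ]

[ekistʃefre]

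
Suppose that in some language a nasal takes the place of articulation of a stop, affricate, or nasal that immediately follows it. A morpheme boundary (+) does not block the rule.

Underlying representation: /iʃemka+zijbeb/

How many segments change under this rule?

/m/ before /k/ (velar) → [ŋ]
1 segment changes.

1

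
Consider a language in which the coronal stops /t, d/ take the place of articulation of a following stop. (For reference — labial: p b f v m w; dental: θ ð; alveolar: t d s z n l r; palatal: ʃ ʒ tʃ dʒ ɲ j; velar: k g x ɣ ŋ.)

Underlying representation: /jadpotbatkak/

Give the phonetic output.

/d/ before /p/ (labial) → [b]
/t/ before /b/ (labial) → [p]
/t/ before /k/ (velar) → [k]

[jabpopbakkak]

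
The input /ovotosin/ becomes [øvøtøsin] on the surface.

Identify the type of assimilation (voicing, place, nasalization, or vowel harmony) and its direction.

/o/→[ø] /o/→[ø] /o/→[ø].
Vowels agree with the last vowel, so the harmony is regressive.

vowel harmony, regressive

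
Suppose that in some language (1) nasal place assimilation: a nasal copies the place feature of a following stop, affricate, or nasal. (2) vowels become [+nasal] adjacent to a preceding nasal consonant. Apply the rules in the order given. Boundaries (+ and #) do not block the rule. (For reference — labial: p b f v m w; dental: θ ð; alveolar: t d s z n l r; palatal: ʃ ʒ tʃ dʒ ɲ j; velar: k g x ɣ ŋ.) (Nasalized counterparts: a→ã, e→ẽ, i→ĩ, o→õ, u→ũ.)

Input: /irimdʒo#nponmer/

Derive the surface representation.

[iriɲdʒo#mpommẽr]

Rule 1: /m/ before /dʒ/ (palatal) → [ɲ]
Rule 1: /n/ before /p/ (labial) → [m]
Rule 1: /n/ before /m/ (labial) → [m]
After rule 1: iriɲdʒo#mpommer
Rule 2: /e/ after nasal /m/ → [ẽ]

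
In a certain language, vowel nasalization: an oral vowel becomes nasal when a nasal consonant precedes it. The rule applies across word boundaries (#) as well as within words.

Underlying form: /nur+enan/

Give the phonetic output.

/u/ after nasal /n/ → [ũ]
/a/ after nasal /n/ → [ã]

[nũr+enãn]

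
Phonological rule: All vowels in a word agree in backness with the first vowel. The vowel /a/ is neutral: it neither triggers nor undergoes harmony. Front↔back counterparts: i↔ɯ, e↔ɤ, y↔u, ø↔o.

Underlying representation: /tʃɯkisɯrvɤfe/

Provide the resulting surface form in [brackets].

/i/ harmonizes with /ɯ/ ([+back]) → [ɯ]
/e/ harmonizes with /ɯ/ ([+back]) → [ɤ]

[tʃɯkɯsɯrvɤfɤ]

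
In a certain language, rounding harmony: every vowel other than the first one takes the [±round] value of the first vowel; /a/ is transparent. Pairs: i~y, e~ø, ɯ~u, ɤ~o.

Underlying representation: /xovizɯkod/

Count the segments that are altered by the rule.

2

/i/ harmonizes with /o/ ([+round]) → [y]
/ɯ/ harmonizes with /o/ ([+round]) → [u]
2 segments change.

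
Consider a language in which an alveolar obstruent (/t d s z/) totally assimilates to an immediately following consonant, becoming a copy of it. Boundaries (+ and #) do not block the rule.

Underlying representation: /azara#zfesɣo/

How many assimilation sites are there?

/z/ before /f/ → [f] (total assimilation)
/s/ before /ɣ/ → [ɣ] (total assimilation)
2 segments change.

2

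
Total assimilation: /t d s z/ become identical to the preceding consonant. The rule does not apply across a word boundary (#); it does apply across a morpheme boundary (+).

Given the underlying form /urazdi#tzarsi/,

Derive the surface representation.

/d/ after /z/ → [z] (total assimilation)
/z/ after /t/ → [t] (total assimilation)
/s/ after /r/ → [r] (total assimilation)

[urazzi#ttarri]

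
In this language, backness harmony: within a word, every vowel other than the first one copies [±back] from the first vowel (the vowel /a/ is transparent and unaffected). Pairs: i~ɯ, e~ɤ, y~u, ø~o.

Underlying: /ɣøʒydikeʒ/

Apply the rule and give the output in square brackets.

no segment meets the rule's conditions; no change.

[ɣøʒydikeʒ]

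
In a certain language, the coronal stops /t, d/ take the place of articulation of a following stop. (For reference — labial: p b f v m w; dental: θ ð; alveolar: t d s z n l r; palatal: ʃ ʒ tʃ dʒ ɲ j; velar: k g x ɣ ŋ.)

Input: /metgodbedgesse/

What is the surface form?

/t/ before /g/ (velar) → [k]
/d/ before /b/ (labial) → [b]
/d/ before /g/ (velar) → [g]

[mekgobbeggesse]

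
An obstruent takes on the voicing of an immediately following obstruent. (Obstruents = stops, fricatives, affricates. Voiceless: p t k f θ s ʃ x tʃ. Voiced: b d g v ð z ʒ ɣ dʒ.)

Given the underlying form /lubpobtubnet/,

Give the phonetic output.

[luppoptubnet]

/b/ before /p/ (voiceless) → [p]
/b/ before /t/ (voiceless) → [p]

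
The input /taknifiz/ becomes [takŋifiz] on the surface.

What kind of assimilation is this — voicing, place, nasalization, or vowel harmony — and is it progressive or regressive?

/n/→[ŋ].
Each target copies a feature from the preceding segment, so the direction is progressive.

place assimilation, progressive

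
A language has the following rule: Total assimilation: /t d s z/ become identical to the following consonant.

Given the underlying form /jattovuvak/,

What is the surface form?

no segment meets the rule's conditions; no change.

[jattovuvak]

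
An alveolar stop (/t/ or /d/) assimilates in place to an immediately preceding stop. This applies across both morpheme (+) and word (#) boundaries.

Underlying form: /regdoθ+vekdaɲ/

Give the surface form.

[reggoθ+vekgaɲ]

/d/ after /g/ (velar) → [g]
/d/ after /k/ (velar) → [g]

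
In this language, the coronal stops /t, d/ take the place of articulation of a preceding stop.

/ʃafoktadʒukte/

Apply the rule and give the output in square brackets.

[ʃafokkadʒukke]

/t/ after /k/ (velar) → [k]
/t/ after /k/ (velar) → [k]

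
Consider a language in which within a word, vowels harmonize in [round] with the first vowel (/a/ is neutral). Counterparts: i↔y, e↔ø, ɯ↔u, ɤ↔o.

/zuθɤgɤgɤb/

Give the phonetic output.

/ɤ/ harmonizes with /u/ ([+round]) → [o]
/ɤ/ harmonizes with /u/ ([+round]) → [o]
/ɤ/ harmonizes with /u/ ([+round]) → [o]

[zuθogogob]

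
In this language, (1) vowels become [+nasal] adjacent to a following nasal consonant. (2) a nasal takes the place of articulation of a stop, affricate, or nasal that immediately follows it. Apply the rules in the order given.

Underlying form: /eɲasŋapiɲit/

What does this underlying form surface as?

Rule 1: /e/ before nasal /ɲ/ → [ẽ]
Rule 1: /i/ before nasal /ɲ/ → [ĩ]
After rule 1: ẽɲasŋapĩɲit
Rule 2: no segment meets the rule's conditions; no change.

[ẽɲasŋapĩɲit]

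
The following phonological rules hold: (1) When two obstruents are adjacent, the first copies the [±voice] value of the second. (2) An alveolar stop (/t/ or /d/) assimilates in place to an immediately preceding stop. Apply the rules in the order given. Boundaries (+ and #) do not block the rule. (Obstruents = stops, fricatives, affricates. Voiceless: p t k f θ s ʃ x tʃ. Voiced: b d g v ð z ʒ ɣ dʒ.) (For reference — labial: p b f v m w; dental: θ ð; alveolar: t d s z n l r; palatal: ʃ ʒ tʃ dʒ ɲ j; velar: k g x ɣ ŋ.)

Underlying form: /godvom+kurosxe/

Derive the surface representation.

[godvom+kurosxe]

Rule 1: no segment meets the rule's conditions; no change.
After rule 1: godvom+kurosxe
Rule 2: no segment meets the rule's conditions; no change.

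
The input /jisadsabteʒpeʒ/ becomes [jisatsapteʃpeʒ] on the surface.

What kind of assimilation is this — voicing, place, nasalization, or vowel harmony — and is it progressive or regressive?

voicing assimilation, regressive

/d/→[t] /b/→[p] /ʒ/→[ʃ].
Each target copies a feature from the following segment, so the direction is regressive.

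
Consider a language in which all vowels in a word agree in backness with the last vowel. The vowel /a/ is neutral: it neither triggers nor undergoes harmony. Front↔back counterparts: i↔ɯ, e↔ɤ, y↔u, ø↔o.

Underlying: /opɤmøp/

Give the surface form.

/o/ harmonizes with /ø/ ([-back]) → [ø]
/ɤ/ harmonizes with /ø/ ([-back]) → [e]

[øpemøp]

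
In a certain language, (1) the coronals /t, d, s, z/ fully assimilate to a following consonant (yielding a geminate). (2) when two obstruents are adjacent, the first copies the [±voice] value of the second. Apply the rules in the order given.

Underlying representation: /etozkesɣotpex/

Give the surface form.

[etokkeɣɣoppex]

Rule 1: /z/ before /k/ → [k] (total assimilation)
Rule 1: /s/ before /ɣ/ → [ɣ] (total assimilation)
Rule 1: /t/ before /p/ → [p] (total assimilation)
After rule 1: etokkeɣɣoppex
Rule 2: no segment meets the rule's conditions; no change.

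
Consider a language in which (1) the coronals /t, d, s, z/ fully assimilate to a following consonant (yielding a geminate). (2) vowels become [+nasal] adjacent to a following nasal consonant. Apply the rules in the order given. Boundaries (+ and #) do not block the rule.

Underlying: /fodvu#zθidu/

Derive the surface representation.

Rule 1: /d/ before /v/ → [v] (total assimilation)
Rule 1: /z/ before /θ/ → [θ] (total assimilation)
After rule 1: fovvu#θθidu
Rule 2: no segment meets the rule's conditions; no change.

[fovvu#θθidu]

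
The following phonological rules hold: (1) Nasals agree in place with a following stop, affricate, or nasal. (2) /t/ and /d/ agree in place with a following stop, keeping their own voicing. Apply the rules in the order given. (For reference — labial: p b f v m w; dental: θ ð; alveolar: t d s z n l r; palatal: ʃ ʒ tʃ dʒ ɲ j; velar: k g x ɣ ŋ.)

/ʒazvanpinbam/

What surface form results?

Rule 1: /n/ before /p/ (labial) → [m]
Rule 1: /n/ before /b/ (labial) → [m]
After rule 1: ʒazvampimbam
Rule 2: no segment meets the rule's conditions; no change.

[ʒazvampimbam]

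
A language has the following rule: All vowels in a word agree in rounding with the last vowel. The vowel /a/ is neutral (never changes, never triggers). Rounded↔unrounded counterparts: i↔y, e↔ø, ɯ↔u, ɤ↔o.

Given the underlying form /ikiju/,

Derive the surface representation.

/i/ harmonizes with /u/ ([+round]) → [y]
/i/ harmonizes with /u/ ([+round]) → [y]

[ykyju]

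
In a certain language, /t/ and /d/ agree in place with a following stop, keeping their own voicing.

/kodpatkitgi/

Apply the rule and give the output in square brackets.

[kobpakkikgi]

/d/ before /p/ (labial) → [b]
/t/ before /k/ (velar) → [k]
/t/ before /g/ (velar) → [k]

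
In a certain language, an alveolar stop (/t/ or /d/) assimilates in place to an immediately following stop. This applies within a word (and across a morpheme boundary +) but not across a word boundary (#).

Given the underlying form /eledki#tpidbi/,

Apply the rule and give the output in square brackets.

[elegki#ppibbi]

/d/ before /k/ (velar) → [g]
/t/ before /p/ (labial) → [p]
/d/ before /b/ (labial) → [b]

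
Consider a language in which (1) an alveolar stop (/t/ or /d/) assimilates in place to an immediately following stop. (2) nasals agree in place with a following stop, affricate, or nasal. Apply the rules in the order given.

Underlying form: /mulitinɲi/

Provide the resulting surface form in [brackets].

[mulitiɲɲi]

Rule 1: no segment meets the rule's conditions; no change.
After rule 1: mulitinɲi
Rule 2: /n/ before /ɲ/ (palatal) → [ɲ]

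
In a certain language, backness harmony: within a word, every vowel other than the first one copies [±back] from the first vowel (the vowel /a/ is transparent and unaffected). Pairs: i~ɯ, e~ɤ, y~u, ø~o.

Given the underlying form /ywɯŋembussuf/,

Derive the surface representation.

[ywiŋembyssyf]

/ɯ/ harmonizes with /y/ ([-back]) → [i]
/u/ harmonizes with /y/ ([-back]) → [y]
/u/ harmonizes with /y/ ([-back]) → [y]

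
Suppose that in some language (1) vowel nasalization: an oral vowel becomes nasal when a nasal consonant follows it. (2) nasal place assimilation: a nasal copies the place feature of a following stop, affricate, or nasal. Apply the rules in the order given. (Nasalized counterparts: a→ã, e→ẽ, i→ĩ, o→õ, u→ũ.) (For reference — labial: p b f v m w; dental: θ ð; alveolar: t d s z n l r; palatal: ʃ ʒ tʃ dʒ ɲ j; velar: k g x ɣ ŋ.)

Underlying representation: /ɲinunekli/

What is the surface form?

[ɲĩnũnekli]

Rule 1: /i/ before nasal /n/ → [ĩ]
Rule 1: /u/ before nasal /n/ → [ũ]
After rule 1: ɲĩnũnekli
Rule 2: no segment meets the rule's conditions; no change.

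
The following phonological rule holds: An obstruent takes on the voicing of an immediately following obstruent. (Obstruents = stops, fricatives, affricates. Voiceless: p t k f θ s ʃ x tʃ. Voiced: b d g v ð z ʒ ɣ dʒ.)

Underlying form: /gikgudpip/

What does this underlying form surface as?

/k/ before /g/ (voiced) → [g]
/d/ before /p/ (voiceless) → [t]

[giggutpip]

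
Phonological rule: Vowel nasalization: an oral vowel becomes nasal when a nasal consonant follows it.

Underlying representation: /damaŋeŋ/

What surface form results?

/a/ before nasal /m/ → [ã]
/a/ before nasal /ŋ/ → [ã]
/e/ before nasal /ŋ/ → [ẽ]

[dãmãŋẽŋ]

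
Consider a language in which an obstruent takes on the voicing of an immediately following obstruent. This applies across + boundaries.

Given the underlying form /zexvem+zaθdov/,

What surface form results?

/x/ before /v/ (voiced) → [ɣ]
/θ/ before /d/ (voiced) → [ð]

[zeɣvem+zaðdov]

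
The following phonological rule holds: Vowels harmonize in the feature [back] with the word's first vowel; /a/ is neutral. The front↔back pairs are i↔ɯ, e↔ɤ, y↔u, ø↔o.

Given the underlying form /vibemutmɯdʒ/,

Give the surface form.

[vibemytmidʒ]

/u/ harmonizes with /i/ ([-back]) → [y]
/ɯ/ harmonizes with /i/ ([-back]) → [i]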